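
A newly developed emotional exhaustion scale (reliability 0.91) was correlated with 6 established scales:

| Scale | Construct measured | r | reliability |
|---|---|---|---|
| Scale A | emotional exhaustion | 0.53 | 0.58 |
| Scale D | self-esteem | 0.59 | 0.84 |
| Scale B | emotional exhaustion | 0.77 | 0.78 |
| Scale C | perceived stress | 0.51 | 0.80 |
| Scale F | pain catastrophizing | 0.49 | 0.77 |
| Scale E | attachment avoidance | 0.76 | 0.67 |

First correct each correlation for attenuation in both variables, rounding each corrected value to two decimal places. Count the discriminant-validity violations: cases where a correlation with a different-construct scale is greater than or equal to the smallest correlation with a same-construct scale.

1

Disattenuated r (r / √(r_scale · r_new)):
  Scale A (conv): 0.53 / √(0.58·0.91) = 0.73
  Scale D (disc): 0.59 / √(0.84·0.91) = 0.67
  Scale B (conv): 0.77 / √(0.78·0.91) = 0.91
  Scale C (disc): 0.51 / √(0.80·0.91) = 0.60
  Scale F (disc): 0.49 / √(0.77·0.91) = 0.59
  Scale E (disc): 0.76 / √(0.67·0.91) = 0.97
Smallest convergent = 0.73. Discriminant values: 0.67, 0.60, 0.59, 0.97; count ≥ 0.73 → 1.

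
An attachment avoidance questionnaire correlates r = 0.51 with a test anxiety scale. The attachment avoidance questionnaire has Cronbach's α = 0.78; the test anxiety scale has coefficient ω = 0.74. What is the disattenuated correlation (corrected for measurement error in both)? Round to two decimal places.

0.67

r_true = r_obs / √(r_xx · r_yy) = 0.51 / √(0.78 × 0.74) = 0.51 / √0.5772 = 0.51 / 0.7597 ≈ 0.67.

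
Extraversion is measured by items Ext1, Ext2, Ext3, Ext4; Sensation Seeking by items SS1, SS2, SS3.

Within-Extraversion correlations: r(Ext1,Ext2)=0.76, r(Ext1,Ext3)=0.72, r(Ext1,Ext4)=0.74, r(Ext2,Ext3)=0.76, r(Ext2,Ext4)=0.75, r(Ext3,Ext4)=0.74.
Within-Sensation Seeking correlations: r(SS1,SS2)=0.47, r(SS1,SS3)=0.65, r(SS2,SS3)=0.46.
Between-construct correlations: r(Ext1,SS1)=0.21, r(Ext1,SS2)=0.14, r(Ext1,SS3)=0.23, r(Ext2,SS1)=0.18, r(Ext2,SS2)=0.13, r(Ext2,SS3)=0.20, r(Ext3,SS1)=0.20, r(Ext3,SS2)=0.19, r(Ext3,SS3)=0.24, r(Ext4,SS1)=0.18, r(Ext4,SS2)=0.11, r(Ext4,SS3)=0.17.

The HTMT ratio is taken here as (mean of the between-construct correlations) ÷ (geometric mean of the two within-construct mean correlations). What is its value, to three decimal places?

Mean between = 2.18/12 = 0.1817.
Mean within-Ext = 4.47/6 = 0.7450; mean within-SS = 1.58/3 = 0.5267.
Geometric mean = √(0.7450 × 0.5267) = 0.6264.
HTMT = 0.1817 / 0.6264 = 0.290.

0.290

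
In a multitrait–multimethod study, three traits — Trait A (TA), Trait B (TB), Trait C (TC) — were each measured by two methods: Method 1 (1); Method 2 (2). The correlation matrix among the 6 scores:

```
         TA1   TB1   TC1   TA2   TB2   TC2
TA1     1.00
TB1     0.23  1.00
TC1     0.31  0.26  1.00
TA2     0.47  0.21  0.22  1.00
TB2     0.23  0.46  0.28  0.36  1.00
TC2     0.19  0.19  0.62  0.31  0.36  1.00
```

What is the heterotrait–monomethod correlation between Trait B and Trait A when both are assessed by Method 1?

0.23

Different traits, same method: r(TB1, TA1) = 0.23.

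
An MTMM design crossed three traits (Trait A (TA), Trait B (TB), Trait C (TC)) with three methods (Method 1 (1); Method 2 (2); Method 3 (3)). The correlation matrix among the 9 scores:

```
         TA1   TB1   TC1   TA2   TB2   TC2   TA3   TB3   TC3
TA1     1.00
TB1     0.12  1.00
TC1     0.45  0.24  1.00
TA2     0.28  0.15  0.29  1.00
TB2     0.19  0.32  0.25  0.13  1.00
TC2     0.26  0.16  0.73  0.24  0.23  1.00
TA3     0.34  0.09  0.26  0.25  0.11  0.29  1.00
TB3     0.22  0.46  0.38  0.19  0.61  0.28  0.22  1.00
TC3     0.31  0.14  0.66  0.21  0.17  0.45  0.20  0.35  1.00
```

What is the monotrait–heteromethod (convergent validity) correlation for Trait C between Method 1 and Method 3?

0.66

Same trait (TC), different methods: r(TC1, TC3) = 0.66.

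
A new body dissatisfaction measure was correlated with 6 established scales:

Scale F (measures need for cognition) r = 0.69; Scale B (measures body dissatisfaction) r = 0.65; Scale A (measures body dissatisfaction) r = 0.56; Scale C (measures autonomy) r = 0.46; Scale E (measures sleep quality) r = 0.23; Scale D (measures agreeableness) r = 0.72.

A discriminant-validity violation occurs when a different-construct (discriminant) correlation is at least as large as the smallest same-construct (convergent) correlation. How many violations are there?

Convergent (same construct = body dissatisfaction): Scale B, Scale A.
Smallest convergent = 0.56. Discriminant values: 0.69, 0.46, 0.23, 0.72; count ≥ 0.56 → 2.

2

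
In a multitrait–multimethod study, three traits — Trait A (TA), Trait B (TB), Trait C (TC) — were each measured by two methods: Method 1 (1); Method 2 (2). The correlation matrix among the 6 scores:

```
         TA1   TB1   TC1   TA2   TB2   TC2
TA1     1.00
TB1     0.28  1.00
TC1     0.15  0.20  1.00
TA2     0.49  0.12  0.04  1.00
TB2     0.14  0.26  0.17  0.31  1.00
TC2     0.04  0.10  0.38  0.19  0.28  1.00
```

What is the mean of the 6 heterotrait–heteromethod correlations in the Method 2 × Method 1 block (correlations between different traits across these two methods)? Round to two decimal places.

0.10

HTHM values (method 2 × method 1): 0.12, 0.04, 0.14, 0.17, 0.04, 0.10; mean = 0.61/6 = 0.10.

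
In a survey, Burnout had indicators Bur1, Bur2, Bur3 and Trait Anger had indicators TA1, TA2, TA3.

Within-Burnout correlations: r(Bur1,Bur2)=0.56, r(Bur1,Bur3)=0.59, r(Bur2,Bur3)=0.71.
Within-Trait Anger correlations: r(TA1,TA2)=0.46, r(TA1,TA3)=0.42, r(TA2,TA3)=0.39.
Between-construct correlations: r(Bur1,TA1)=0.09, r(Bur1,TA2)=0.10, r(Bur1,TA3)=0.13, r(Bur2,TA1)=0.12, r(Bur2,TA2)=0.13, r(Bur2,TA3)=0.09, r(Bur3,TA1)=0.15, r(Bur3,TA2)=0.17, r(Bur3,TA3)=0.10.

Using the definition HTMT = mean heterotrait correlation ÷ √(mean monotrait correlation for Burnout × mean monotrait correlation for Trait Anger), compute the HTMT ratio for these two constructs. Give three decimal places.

Between-construct mean = 1.08/9 = 0.1200.
Mean within-Bur = 1.86/3 = 0.6200; mean within-TA = 1.27/3 = 0.4233.
Geometric mean = √(0.6200 × 0.4233) = 0.5123.
HTMT = 0.1200 / 0.5123 = 0.234.

0.234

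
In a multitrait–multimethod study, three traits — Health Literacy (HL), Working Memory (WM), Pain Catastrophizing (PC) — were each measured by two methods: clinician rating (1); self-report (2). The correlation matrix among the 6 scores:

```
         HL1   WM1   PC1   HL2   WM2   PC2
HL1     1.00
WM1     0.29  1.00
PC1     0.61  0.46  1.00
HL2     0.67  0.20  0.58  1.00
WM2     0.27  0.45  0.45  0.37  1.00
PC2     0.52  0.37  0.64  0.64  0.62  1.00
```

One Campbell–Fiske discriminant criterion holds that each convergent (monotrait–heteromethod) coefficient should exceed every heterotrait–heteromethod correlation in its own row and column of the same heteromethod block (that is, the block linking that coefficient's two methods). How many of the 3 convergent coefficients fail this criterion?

Each convergent coefficient versus the relevant comparison correlations:
HL (methods 1·2): 0.67 vs {0.27, 0.20, 0.52, 0.58} → pass.
WM (methods 1·2): 0.45 vs {0.20, 0.27, 0.37, 0.45} → fail.
PC (methods 1·2): 0.64 vs {0.58, 0.52, 0.45, 0.37} → pass.
1 of 3 fail.

1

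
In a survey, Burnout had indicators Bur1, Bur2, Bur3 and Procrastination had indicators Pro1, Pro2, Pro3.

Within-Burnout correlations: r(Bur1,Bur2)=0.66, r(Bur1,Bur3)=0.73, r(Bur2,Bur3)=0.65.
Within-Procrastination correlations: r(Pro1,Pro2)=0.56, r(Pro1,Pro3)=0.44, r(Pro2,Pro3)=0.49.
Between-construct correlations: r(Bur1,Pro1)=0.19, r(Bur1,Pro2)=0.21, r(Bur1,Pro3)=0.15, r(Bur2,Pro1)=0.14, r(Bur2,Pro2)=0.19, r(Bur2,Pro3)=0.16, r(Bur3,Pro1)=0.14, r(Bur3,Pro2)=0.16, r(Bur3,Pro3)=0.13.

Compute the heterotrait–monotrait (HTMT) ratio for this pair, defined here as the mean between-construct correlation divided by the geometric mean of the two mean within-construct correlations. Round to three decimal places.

0.281

Mean between = 1.47/9 = 0.1633.
Mean within-Bur = 2.04/3 = 0.6800; mean within-Pro = 1.49/3 = 0.4967.
Geometric mean = √(0.6800 × 0.4967) = 0.5812.
HTMT = 0.1633 / 0.5812 = 0.281.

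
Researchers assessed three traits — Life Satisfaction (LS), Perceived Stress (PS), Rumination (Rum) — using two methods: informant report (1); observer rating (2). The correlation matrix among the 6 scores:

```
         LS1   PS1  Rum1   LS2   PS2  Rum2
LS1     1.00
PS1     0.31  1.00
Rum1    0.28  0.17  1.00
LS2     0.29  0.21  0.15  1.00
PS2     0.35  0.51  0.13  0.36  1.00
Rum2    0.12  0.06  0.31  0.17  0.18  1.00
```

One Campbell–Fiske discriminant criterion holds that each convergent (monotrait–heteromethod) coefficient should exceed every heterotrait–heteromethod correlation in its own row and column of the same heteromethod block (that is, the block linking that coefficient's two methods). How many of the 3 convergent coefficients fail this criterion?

1

Checking each validity diagonal entry against its comparison values:
LS (methods 1·2): 0.29 vs {0.35, 0.21, 0.12, 0.15} → fail.
PS (methods 1·2): 0.51 vs {0.21, 0.35, 0.06, 0.13} → pass.
Rum (methods 1·2): 0.31 vs {0.15, 0.12, 0.13, 0.06} → pass.
1 of 3 fail.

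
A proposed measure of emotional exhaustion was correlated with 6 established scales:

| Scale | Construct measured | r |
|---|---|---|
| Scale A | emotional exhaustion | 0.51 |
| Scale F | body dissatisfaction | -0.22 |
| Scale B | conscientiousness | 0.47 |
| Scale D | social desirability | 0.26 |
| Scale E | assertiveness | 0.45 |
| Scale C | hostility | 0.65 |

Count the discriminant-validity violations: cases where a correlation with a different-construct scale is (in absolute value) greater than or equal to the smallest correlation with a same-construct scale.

Convergent (same construct = emotional exhaustion): Scale A.
Smallest convergent = 0.51. Discriminant |r|: 0.22, 0.47, 0.26, 0.45, 0.65; count ≥ 0.51 → 1.

1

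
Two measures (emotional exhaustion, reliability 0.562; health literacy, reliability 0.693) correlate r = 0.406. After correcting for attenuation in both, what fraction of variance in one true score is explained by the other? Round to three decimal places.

0.423

Disattenuated r = 0.406 / √(0.562 × 0.693) = 0.406 / 0.6241 = 0.6505.
Shared true-score variance = 0.6505² = 0.4232 ≈ 0.423.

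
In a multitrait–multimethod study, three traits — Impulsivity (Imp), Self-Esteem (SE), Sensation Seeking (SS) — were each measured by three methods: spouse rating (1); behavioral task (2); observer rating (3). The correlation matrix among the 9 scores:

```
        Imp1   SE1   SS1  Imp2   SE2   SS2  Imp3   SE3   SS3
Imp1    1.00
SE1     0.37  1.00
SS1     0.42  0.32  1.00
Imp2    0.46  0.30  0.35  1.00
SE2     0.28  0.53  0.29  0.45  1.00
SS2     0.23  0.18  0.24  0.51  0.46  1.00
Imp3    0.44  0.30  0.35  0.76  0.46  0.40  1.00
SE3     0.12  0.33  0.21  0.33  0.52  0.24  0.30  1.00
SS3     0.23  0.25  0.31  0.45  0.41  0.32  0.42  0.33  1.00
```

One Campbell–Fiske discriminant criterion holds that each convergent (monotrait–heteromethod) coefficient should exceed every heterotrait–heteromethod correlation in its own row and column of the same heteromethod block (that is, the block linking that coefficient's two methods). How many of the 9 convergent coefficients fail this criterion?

3

Checking each validity diagonal entry against its comparison values:
Imp (methods 1·2): 0.46 vs {0.28, 0.30, 0.23, 0.35} → pass.
Imp (methods 1·3): 0.44 vs {0.12, 0.30, 0.23, 0.35} → pass.
Imp (methods 2·3): 0.76 vs {0.33, 0.46, 0.45, 0.40} → pass.
SE (methods 1·2): 0.53 vs {0.30, 0.28, 0.18, 0.29} → pass.
SE (methods 1·3): 0.33 vs {0.30, 0.12, 0.25, 0.21} → pass.
SE (methods 2·3): 0.52 vs {0.46, 0.33, 0.41, 0.24} → pass.
SS (methods 1·2): 0.24 vs {0.35, 0.23, 0.29, 0.18} → fail.
SS (methods 1·3): 0.31 vs {0.35, 0.23, 0.21, 0.25} → fail.
SS (methods 2·3): 0.32 vs {0.40, 0.45, 0.24, 0.41} → fail.
3 of 9 fail.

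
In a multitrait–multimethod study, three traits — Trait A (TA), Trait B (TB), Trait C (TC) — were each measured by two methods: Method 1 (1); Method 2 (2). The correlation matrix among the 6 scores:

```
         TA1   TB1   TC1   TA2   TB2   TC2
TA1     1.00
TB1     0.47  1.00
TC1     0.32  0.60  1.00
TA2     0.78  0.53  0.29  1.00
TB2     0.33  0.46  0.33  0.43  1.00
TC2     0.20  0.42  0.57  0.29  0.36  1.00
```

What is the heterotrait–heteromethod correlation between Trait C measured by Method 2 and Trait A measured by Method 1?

Different traits and methods: r(TC2, TA1) = 0.20.

0.20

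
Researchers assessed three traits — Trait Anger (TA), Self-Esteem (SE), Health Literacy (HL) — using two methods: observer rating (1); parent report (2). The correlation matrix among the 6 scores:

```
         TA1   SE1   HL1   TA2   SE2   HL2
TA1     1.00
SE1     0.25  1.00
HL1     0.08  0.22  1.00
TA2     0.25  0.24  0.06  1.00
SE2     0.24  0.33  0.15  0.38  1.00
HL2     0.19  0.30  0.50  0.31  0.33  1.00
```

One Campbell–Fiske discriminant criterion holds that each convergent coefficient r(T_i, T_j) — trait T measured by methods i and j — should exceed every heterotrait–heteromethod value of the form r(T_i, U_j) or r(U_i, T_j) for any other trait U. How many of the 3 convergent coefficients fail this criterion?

0

Convergent coefficients and their comparison sets:
TA (methods 1·2): 0.25 vs {0.24, 0.24, 0.19, 0.06} → pass.
SE (methods 1·2): 0.33 vs {0.24, 0.24, 0.30, 0.15} → pass.
HL (methods 1·2): 0.50 vs {0.06, 0.19, 0.15, 0.30} → pass.
0 of 3 fail.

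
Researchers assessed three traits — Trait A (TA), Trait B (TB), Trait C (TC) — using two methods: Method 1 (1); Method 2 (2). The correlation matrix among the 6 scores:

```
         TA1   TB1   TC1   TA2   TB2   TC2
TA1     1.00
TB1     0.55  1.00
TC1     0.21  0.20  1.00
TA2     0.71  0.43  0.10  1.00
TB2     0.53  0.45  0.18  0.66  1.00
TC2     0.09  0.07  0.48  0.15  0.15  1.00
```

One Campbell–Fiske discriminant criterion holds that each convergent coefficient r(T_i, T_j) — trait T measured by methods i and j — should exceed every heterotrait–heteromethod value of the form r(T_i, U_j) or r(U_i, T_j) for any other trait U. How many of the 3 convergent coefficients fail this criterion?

1

Each convergent coefficient versus the relevant comparison correlations:
TA (methods 1·2): 0.71 vs {0.53, 0.43, 0.09, 0.10} → pass.
TB (methods 1·2): 0.45 vs {0.43, 0.53, 0.07, 0.18} → fail.
TC (methods 1·2): 0.48 vs {0.10, 0.09, 0.18, 0.07} → pass.
1 of 3 fail.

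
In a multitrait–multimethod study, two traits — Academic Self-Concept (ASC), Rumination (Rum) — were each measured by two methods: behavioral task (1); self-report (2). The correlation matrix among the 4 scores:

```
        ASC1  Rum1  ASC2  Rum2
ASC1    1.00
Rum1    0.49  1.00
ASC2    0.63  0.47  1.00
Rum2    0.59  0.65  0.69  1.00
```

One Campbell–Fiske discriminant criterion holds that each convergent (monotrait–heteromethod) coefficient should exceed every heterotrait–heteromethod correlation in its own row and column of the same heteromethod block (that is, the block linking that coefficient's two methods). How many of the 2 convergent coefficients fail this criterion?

0

Checking each validity diagonal entry against its comparison values:
ASC (methods 1·2): 0.63 vs {0.59, 0.47} → pass.
Rum (methods 1·2): 0.65 vs {0.47, 0.59} → pass.
0 of 2 fail.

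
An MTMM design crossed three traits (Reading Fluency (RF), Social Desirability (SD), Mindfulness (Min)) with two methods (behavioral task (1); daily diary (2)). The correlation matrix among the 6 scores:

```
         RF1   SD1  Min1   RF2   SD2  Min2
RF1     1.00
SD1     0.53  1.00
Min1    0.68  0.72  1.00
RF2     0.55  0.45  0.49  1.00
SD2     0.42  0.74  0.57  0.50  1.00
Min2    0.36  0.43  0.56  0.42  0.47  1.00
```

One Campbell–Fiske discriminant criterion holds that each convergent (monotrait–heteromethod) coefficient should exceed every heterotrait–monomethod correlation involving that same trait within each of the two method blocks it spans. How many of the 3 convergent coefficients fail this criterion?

2

Checking each validity diagonal entry against its comparison values:
RF (methods 1·2): 0.55 vs {0.53, 0.50, 0.68, 0.42} → fail.
SD (methods 1·2): 0.74 vs {0.53, 0.50, 0.72, 0.47} → pass.
Min (methods 1·2): 0.56 vs {0.68, 0.42, 0.72, 0.47} → fail.
2 of 3 fail.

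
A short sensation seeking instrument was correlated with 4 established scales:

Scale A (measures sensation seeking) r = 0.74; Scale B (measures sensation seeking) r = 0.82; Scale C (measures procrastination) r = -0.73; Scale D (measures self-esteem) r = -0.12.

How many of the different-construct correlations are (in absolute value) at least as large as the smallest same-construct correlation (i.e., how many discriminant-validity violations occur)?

0

Convergent (same construct = sensation seeking): Scale A, Scale B.
Smallest convergent = 0.74. Discriminant |r|: 0.73, 0.12; count ≥ 0.74 → 0.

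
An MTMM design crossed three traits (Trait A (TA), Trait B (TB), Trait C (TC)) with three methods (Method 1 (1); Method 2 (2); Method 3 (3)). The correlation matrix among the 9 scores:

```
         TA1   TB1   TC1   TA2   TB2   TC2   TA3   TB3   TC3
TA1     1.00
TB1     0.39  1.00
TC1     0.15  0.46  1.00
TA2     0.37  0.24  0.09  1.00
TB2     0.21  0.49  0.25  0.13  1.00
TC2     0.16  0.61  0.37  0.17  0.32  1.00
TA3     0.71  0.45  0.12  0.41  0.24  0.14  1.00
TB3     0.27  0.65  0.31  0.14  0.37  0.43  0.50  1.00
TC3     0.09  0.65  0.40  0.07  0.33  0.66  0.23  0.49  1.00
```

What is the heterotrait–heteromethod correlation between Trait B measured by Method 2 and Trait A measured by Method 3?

Different traits and methods: r(TB2, TA3) = 0.24.

0.24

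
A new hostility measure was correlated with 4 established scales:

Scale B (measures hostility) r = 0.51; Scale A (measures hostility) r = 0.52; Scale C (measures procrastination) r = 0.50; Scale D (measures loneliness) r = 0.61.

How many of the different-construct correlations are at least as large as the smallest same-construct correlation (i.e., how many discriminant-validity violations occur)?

1

Convergent (same construct = hostility): Scale B, Scale A.
Smallest convergent = 0.51. Discriminant values: 0.50, 0.61; count ≥ 0.51 → 1.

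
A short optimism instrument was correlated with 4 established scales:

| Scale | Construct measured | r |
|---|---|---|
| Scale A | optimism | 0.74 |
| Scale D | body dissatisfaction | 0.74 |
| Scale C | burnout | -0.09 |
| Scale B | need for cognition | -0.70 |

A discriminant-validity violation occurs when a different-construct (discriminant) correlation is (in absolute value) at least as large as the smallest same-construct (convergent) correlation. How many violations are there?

Convergent (same construct = optimism): Scale A.
Smallest convergent = 0.74. Discriminant |r|: 0.74, 0.09, 0.70; count ≥ 0.74 → 1.

1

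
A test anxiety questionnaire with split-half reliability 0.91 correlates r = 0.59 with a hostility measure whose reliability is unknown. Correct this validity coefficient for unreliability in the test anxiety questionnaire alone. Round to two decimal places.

Single correction: r_c = r_obs / √r_xx = 0.59 / √0.91 = 0.59 / 0.9539 ≈ 0.62.

0.62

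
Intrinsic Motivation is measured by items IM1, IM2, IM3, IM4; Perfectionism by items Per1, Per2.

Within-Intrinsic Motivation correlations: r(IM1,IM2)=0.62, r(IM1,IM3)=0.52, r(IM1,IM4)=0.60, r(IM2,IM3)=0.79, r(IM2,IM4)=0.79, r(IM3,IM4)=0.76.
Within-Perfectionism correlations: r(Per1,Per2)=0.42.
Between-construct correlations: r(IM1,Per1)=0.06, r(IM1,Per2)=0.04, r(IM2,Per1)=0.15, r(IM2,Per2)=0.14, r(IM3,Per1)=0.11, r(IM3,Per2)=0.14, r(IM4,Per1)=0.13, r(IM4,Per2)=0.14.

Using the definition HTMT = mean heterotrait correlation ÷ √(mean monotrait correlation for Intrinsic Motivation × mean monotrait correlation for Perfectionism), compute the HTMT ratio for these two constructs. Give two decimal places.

0.21

Between-construct mean = 0.91/8 = 0.1138.
Mean within-IM = 4.08/6 = 0.6800; mean within-Per = 0.42/1 = 0.4200.
Geometric mean = √(0.6800 × 0.4200) = 0.5344.
HTMT = 0.1138 / 0.5344 = 0.21.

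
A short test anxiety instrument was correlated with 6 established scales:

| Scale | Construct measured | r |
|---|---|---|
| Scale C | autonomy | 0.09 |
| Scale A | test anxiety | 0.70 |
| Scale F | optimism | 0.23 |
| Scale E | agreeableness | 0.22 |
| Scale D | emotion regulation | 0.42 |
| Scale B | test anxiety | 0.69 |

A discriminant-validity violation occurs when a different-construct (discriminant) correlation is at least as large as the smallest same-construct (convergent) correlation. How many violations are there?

0

Convergent (same construct = test anxiety): Scale A, Scale B.
Smallest convergent = 0.69. Discriminant values: 0.09, 0.23, 0.22, 0.42; count ≥ 0.69 → 0.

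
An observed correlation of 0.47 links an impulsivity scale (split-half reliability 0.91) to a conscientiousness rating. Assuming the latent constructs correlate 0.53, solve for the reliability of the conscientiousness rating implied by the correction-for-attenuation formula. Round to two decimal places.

0.86

r_true = r_obs / √(r_xx · r_yy) ⇒ 0.53 = 0.47 / √(0.91 · r_yy).
√(0.91 · r_yy) = 0.47 / 0.53 = 0.8868; 0.91 · r_yy = 0.7864; r_yy = 0.7864 / 0.91 ≈ 0.86.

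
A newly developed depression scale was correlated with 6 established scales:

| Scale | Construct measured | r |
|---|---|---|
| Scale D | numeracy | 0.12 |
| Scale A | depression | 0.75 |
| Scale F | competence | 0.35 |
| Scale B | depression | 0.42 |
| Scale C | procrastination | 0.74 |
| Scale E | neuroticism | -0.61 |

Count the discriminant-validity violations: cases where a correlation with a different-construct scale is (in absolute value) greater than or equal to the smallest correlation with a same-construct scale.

Convergent (same construct = depression): Scale A, Scale B.
Smallest convergent = 0.42. Discriminant |r|: 0.12, 0.35, 0.74, 0.61; count ≥ 0.42 → 2.

2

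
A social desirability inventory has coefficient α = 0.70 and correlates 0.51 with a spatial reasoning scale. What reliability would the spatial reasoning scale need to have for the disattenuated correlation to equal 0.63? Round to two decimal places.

r_true = r_obs / √(r_xx · r_yy) ⇒ 0.63 = 0.51 / √(0.70 · r_yy).
√(0.70 · r_yy) = 0.51 / 0.63 = 0.8095; 0.70 · r_yy = 0.6553; r_yy = 0.6553 / 0.70 ≈ 0.94.

0.94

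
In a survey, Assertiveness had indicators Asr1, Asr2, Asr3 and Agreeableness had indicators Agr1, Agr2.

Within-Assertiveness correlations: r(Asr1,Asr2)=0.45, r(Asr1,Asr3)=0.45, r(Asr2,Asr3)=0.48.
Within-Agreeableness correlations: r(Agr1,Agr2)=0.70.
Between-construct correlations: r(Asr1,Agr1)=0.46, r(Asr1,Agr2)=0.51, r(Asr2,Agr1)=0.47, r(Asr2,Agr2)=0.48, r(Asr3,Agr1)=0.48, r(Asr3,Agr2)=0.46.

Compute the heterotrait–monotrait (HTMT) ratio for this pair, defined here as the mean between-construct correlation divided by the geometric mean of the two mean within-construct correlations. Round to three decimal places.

0.840

Mean between = 2.86/6 = 0.4767.
Mean within-Asr = 1.38/3 = 0.4600; mean within-Agr = 0.70/1 = 0.7000.
Geometric mean = √(0.4600 × 0.7000) = 0.5675.
HTMT = 0.4767 / 0.5675 = 0.840.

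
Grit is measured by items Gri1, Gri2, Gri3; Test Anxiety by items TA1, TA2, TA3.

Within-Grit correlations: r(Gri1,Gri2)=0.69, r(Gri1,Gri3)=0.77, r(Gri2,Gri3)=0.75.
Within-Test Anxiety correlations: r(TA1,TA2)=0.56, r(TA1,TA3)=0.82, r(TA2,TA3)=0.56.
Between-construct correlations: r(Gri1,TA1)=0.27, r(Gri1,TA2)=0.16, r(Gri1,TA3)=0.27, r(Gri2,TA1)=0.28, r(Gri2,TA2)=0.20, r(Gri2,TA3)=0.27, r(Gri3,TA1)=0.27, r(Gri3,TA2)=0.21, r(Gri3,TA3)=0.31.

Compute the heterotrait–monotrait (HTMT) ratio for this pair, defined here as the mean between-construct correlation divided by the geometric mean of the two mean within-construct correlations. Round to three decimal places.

0.361

Mean between = 2.24/9 = 0.2489.
Mean within-Gri = 2.21/3 = 0.7367; mean within-TA = 1.94/3 = 0.6467.
Geometric mean = √(0.7367 × 0.6467) = 0.6902.
HTMT = 0.2489 / 0.6902 = 0.361.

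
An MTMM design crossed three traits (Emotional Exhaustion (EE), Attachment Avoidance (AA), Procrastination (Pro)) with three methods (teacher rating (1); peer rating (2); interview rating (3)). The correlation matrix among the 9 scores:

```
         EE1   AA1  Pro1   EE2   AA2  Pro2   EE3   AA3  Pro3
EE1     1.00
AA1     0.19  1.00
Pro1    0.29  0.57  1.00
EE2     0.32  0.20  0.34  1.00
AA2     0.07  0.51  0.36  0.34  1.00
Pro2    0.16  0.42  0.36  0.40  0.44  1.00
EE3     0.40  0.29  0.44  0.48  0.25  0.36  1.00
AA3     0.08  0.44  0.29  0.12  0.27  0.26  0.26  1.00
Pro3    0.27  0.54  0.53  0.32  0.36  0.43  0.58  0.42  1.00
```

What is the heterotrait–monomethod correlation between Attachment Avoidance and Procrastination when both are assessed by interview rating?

0.42

Different traits, same method: r(AA3, Pro3) = 0.42.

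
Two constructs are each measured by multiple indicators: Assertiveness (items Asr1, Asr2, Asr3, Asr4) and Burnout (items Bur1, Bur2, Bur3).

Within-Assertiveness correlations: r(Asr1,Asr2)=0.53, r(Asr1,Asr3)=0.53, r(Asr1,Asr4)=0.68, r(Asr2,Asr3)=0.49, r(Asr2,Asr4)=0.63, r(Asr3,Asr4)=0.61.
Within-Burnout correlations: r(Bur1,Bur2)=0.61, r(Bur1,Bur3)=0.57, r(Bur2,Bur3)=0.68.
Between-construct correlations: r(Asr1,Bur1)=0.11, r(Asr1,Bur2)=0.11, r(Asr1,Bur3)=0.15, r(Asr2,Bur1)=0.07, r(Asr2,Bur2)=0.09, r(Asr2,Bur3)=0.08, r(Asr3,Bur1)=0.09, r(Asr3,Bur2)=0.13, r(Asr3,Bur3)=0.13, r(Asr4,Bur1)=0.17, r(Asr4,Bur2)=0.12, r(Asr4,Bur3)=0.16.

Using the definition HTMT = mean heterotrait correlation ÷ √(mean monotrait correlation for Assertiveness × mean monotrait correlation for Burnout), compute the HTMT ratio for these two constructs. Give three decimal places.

Mean heterotrait r = 1.41/12 = 0.1175.
Mean within-Asr = 3.47/6 = 0.5783; mean within-Bur = 1.86/3 = 0.6200.
Geometric mean = √(0.5783 × 0.6200) = 0.5988.
HTMT = 0.1175 / 0.5988 = 0.196.

0.196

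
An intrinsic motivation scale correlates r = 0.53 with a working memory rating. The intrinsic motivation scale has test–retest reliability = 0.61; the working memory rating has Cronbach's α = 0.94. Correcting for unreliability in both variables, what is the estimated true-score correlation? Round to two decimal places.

r_true = r_obs / √(r_xx · r_yy) = 0.53 / √(0.61 × 0.94) = 0.53 / √0.5734 = 0.53 / 0.7572 ≈ 0.70.

0.70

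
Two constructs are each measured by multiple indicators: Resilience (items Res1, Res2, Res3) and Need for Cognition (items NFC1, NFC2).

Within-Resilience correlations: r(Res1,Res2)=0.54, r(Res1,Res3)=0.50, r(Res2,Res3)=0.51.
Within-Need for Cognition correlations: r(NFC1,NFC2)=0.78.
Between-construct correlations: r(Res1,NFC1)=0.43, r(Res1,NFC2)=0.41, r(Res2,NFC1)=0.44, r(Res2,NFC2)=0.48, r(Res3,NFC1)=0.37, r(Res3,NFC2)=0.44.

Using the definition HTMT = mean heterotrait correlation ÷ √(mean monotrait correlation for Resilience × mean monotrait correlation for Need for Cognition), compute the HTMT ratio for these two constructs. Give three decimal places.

0.675

Mean between = 2.57/6 = 0.4283.
Mean within-Res = 1.55/3 = 0.5167; mean within-NFC = 0.78/1 = 0.7800.
Geometric mean = √(0.5167 × 0.7800) = 0.6348.
HTMT = 0.4283 / 0.6348 = 0.675.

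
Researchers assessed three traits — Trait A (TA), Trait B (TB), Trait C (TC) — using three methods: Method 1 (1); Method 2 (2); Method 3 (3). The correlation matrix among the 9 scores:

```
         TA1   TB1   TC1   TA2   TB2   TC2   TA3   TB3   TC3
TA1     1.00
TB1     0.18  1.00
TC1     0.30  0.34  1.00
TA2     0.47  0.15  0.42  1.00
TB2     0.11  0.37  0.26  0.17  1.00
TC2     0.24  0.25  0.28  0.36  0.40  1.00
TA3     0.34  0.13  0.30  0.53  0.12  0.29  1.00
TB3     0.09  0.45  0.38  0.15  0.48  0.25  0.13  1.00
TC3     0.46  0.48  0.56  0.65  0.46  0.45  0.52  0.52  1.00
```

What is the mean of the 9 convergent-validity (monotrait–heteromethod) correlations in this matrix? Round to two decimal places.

0.44

Convergent values: 0.47, 0.34, 0.53, 0.37, 0.45, 0.48, 0.28, 0.56, 0.45; mean = 3.93/9 = 0.44.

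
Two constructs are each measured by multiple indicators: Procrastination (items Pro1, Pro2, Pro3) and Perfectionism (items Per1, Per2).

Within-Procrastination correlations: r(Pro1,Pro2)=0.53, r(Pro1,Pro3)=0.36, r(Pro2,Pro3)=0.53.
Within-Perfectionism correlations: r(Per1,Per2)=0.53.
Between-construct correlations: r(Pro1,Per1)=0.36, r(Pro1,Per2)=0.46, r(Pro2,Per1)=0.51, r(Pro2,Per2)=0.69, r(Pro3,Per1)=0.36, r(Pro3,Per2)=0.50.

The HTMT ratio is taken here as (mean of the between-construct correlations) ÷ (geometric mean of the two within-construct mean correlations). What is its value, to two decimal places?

Mean between = 2.88/6 = 0.4800.
Mean within-Pro = 1.42/3 = 0.4733; mean within-Per = 0.53/1 = 0.5300.
Geometric mean = √(0.4733 × 0.5300) = 0.5008.
HTMT = 0.4800 / 0.5008 = 0.96.

0.96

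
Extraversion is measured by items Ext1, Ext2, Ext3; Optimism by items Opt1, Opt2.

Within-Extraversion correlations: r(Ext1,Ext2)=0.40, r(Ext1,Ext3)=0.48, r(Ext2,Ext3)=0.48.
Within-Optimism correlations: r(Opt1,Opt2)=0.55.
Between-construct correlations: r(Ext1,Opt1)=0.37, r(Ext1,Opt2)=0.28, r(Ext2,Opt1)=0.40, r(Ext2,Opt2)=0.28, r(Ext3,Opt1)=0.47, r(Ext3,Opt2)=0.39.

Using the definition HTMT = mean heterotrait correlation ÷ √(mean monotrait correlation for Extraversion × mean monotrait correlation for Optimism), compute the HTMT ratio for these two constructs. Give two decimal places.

Between-construct mean = 2.19/6 = 0.3650.
Mean within-Ext = 1.36/3 = 0.4533; mean within-Opt = 0.55/1 = 0.5500.
Geometric mean = √(0.4533 × 0.5500) = 0.4993.
HTMT = 0.3650 / 0.4993 = 0.73.

0.73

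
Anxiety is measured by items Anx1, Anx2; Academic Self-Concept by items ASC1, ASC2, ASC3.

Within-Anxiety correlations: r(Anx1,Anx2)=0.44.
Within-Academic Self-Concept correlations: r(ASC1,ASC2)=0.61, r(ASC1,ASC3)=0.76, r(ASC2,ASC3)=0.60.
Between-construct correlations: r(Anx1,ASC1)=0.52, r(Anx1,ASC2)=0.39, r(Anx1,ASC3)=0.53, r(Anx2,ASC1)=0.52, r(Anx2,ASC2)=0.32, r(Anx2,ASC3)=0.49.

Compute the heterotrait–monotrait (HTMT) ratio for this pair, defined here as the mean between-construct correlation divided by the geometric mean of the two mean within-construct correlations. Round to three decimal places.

Between-construct mean = 2.77/6 = 0.4617.
Mean within-Anx = 0.44/1 = 0.4400; mean within-ASC = 1.97/3 = 0.6567.
Geometric mean = √(0.4400 × 0.6567) = 0.5375.
HTMT = 0.4617 / 0.5375 = 0.859.

0.859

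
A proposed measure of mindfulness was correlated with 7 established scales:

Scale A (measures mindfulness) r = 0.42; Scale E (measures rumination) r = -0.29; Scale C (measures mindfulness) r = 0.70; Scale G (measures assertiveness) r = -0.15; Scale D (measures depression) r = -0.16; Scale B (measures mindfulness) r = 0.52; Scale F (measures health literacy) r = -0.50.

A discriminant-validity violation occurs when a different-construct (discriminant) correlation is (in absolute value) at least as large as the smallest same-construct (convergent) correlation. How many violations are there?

1

Convergent (same construct = mindfulness): Scale A, Scale C, Scale B.
Smallest convergent = 0.42. Discriminant |r|: 0.29, 0.15, 0.16, 0.50; count ≥ 0.42 → 1.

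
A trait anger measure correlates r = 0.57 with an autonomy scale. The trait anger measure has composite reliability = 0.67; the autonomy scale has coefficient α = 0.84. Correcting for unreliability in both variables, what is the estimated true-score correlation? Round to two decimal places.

0.76

r_true = r_obs / √(r_xx · r_yy) = 0.57 / √(0.67 × 0.84) = 0.57 / √0.5628 = 0.57 / 0.7502 ≈ 0.76.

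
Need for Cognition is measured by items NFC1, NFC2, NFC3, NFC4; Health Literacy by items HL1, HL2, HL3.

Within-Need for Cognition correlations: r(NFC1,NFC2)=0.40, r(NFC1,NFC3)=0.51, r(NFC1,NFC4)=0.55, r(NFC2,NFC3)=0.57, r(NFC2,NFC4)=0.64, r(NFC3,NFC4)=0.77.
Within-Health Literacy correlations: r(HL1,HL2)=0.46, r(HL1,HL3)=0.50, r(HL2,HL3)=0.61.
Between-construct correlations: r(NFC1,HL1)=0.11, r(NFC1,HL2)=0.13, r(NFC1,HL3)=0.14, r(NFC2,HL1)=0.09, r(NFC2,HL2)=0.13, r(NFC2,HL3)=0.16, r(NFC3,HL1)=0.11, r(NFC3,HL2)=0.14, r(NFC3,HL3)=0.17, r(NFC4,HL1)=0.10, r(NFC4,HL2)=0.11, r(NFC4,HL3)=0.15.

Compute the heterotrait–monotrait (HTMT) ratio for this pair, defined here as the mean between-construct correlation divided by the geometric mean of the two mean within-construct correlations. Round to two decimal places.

0.23

Mean heterotrait r = 1.54/12 = 0.1283.
Mean within-NFC = 3.44/6 = 0.5733; mean within-HL = 1.57/3 = 0.5233.
Geometric mean = √(0.5733 × 0.5233) = 0.5477.
HTMT = 0.1283 / 0.5477 = 0.23.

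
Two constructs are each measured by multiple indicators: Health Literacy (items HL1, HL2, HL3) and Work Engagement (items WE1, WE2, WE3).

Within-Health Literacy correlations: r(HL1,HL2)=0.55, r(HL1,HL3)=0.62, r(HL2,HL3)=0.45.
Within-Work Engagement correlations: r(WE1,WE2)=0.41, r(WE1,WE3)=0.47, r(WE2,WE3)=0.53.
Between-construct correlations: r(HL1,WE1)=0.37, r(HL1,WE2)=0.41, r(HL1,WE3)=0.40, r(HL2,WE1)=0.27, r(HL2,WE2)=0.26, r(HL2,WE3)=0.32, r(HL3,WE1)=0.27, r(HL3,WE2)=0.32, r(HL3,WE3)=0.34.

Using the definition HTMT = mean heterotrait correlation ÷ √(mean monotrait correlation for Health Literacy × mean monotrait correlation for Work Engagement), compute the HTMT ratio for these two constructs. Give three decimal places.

Mean heterotrait r = 2.96/9 = 0.3289.
Mean within-HL = 1.62/3 = 0.5400; mean within-WE = 1.41/3 = 0.4700.
Geometric mean = √(0.5400 × 0.4700) = 0.5038.
HTMT = 0.3289 / 0.5038 = 0.653.

0.653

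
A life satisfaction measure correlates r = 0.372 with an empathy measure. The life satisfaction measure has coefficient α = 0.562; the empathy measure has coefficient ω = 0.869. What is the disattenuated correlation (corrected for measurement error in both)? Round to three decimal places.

r_true = r_obs / √(r_xx · r_yy) = 0.372 / √(0.562 × 0.869) = 0.372 / √0.488378 = 0.372 / 0.6988 ≈ 0.532.

0.532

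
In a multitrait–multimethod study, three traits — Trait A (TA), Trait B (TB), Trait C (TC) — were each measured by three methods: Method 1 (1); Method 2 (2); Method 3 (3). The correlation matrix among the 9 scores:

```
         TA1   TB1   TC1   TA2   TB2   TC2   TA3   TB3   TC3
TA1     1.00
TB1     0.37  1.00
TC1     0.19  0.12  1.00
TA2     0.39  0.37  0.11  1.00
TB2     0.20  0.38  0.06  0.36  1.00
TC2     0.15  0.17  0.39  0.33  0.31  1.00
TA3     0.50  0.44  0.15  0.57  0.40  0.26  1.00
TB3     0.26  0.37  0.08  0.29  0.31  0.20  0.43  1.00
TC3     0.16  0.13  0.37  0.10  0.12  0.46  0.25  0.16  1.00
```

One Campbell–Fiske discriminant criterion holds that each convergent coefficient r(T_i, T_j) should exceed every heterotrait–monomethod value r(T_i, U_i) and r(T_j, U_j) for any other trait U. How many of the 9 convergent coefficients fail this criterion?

2

Checking each validity diagonal entry against its comparison values:
TA (methods 1·2): 0.39 vs {0.37, 0.36, 0.19, 0.33} → pass.
TA (methods 1·3): 0.50 vs {0.37, 0.43, 0.19, 0.25} → pass.
TA (methods 2·3): 0.57 vs {0.36, 0.43, 0.33, 0.25} → pass.
TB (methods 1·2): 0.38 vs {0.37, 0.36, 0.12, 0.31} → pass.
TB (methods 1·3): 0.37 vs {0.37, 0.43, 0.12, 0.16} → fail.
TB (methods 2·3): 0.31 vs {0.36, 0.43, 0.31, 0.16} → fail.
TC (methods 1·2): 0.39 vs {0.19, 0.33, 0.12, 0.31} → pass.
TC (methods 1·3): 0.37 vs {0.19, 0.25, 0.12, 0.16} → pass.
TC (methods 2·3): 0.46 vs {0.33, 0.25, 0.31, 0.16} → pass.
2 of 9 fail.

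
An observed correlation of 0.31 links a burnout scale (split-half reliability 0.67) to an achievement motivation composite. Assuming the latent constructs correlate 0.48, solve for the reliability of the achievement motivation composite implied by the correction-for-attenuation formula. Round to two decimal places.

0.62

r_true = r_obs / √(r_xx · r_yy) ⇒ 0.48 = 0.31 / √(0.67 · r_yy).
√(0.67 · r_yy) = 0.31 / 0.48 = 0.6458; 0.67 · r_yy = 0.4171; r_yy = 0.4171 / 0.67 ≈ 0.62.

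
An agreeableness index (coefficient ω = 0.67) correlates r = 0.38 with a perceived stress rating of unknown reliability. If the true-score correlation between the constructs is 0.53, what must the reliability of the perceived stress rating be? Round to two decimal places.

0.77

r_true = r_obs / √(r_xx · r_yy) ⇒ 0.53 = 0.38 / √(0.67 · r_yy).
√(0.67 · r_yy) = 0.38 / 0.53 = 0.7170; 0.67 · r_yy = 0.5141; r_yy = 0.5141 / 0.67 ≈ 0.77.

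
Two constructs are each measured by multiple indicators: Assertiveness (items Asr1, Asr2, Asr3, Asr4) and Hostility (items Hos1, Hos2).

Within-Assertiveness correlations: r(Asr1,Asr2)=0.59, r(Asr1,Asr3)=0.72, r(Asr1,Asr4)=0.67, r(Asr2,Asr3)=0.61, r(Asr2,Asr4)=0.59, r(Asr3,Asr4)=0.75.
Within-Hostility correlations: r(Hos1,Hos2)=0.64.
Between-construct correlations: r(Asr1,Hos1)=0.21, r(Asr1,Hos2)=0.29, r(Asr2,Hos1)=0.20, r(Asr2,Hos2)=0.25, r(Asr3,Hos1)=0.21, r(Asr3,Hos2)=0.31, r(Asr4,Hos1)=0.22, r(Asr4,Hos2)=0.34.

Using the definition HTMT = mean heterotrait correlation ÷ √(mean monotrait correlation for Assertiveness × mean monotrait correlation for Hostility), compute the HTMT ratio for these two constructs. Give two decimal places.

Mean heterotrait r = 2.03/8 = 0.2538.
Mean within-Asr = 3.93/6 = 0.6550; mean within-Hos = 0.64/1 = 0.6400.
Geometric mean = √(0.6550 × 0.6400) = 0.6475.
HTMT = 0.2538 / 0.6475 = 0.39.

0.39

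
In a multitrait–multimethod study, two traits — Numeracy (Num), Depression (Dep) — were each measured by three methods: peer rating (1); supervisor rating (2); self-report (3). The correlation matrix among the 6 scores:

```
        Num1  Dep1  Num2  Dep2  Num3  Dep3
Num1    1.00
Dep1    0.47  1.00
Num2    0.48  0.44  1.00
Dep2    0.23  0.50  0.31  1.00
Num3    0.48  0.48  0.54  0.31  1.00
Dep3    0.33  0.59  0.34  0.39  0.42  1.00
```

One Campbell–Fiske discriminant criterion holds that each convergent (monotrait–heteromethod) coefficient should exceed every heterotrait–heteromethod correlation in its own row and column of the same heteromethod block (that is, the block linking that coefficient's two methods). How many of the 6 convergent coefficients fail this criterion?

Each convergent coefficient versus the relevant comparison correlations:
Num (methods 1·2): 0.48 vs {0.23, 0.44} → pass.
Num (methods 1·3): 0.48 vs {0.33, 0.48} → fail.
Num (methods 2·3): 0.54 vs {0.34, 0.31} → pass.
Dep (methods 1·2): 0.50 vs {0.44, 0.23} → pass.
Dep (methods 1·3): 0.59 vs {0.48, 0.33} → pass.
Dep (methods 2·3): 0.39 vs {0.31, 0.34} → pass.
1 of 6 fail.

1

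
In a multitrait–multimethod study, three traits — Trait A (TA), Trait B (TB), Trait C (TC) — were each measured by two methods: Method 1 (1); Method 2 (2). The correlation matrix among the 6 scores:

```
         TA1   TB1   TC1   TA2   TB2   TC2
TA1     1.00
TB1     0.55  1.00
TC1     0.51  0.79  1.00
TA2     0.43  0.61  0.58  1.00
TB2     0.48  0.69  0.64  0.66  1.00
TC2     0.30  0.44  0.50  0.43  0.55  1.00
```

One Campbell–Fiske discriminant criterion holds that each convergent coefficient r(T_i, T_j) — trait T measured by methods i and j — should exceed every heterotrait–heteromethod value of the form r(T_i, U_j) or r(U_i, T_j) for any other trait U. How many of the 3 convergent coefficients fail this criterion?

2

Each convergent coefficient versus the relevant comparison correlations:
TA (methods 1·2): 0.43 vs {0.48, 0.61, 0.30, 0.58} → fail.
TB (methods 1·2): 0.69 vs {0.61, 0.48, 0.44, 0.64} → pass.
TC (methods 1·2): 0.50 vs {0.58, 0.30, 0.64, 0.44} → fail.
2 of 3 fail.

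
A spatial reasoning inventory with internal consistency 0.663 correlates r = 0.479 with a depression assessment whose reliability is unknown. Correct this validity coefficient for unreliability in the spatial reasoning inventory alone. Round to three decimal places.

0.588

Single correction: r_c = r_obs / √r_xx = 0.479 / √0.663 = 0.479 / 0.8142 ≈ 0.588.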